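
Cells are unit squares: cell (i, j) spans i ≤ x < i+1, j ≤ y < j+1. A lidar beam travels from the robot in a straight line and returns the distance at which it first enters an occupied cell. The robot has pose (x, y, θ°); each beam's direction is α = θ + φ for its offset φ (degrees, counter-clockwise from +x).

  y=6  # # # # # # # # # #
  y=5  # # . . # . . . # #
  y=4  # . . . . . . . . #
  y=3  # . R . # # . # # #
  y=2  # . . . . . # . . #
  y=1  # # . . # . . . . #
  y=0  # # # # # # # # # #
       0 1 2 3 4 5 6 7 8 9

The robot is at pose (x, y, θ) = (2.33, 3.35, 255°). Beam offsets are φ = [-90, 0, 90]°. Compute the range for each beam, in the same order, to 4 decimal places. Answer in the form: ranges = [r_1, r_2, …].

beam 1: φ=-90°, α=165°
  cosα=-0.9659 sinα=0.2588 | (2,3) | tMaxX 0.3416 tMaxY 2.5114 | tΔX 1.0353 tΔY 3.8637
    t=0.3416 [x] (1,3)
    t=1.3769 [x] (0,3) — stop
  → r_1 = 1.3769
beam 2: φ=0°, α=255°
  cosα=-0.2588 sinα=-0.9659 | (2,3) | tMaxX 1.2750 tMaxY 0.3623 | tΔX 3.8637 tΔY 1.0353
    t=0.3623 [y] (2,2)
    t=1.2750 [x] (1,2)
    t=1.3976 [y] (1,1) — stop
  → r_2 = 1.3976
beam 3: φ=90°, α=345°
  cosα=0.9659 sinα=-0.2588 | (2,3) | tMaxX 0.6936 tMaxY 1.3523 | tΔX 1.0353 tΔY 3.8637
    t=0.6936 [x] (3,3)
    t=1.3523 [y] (3,2)
    t=1.7289 [x] (4,2)
    t=2.7642 [x] (5,2)
    t=3.7995 [x] (6,2) — stop
  → r_3 = 3.7995

ranges = [1.3769, 1.3976, 3.7995]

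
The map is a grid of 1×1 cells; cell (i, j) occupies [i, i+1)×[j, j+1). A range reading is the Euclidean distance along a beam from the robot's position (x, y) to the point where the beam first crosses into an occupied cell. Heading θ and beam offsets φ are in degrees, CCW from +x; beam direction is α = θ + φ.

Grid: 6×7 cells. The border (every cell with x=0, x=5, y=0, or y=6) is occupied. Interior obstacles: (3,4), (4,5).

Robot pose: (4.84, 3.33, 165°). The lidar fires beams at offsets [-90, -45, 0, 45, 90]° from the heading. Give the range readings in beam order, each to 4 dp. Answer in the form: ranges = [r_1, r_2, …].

beam 1: φ=-90°, α=75°
  direction (0.2588, 0.9659); cell (4,3); t to first gridline: x 0.6182, y 0.6936 (then +3.8637 / +1.0353)
    (5,3) via x @ 0.6182  # hit
  → r_1 = 0.6182
beam 2: φ=-45°, α=120°
  direction (-0.5000, 0.8660); cell (4,3); t to first gridline: x 1.6800, y 0.7736 (then +2.0000 / +1.1547)
    (4,4) via y @ 0.7736
    (3,4) via x @ 1.6800  # hit
  → r_2 = 1.6800
beam 3: φ=0°, α=165°
  direction (-0.9659, 0.2588); cell (4,3); t to first gridline: x 0.8696, y 2.5887 (then +1.0353 / +3.8637)
    (3,3) via x @ 0.8696
    (2,3) via x @ 1.9049
    (2,4) via y @ 2.5887
    (1,4) via x @ 2.9402
    (0,4) via x @ 3.9755  # hit
  → r_3 = 3.9755
beam 4: φ=45°, α=210°
  direction (-0.8660, -0.5000); cell (4,3); t to first gridline: x 0.9699, y 0.6600 (then +1.1547 / +2.0000)
    (4,2) via y @ 0.6600
    (3,2) via x @ 0.9699
    (2,2) via x @ 2.1246
    (2,1) via y @ 2.6600
    (1,1) via x @ 3.2793
    (0,1) via x @ 4.4341  # hit
  → r_4 = 4.4341
beam 5: φ=90°, α=255°
  direction (-0.2588, -0.9659); cell (4,3); t to first gridline: x 3.2455, y 0.3416 (then +3.8637 / +1.0353)
    (4,2) via y @ 0.3416
    (4,1) via y @ 1.3769
    (4,0) via y @ 2.4122  # hit
  → r_5 = 2.4122

ranges = [0.6182, 1.6800, 3.9755, 4.4341, 2.4122]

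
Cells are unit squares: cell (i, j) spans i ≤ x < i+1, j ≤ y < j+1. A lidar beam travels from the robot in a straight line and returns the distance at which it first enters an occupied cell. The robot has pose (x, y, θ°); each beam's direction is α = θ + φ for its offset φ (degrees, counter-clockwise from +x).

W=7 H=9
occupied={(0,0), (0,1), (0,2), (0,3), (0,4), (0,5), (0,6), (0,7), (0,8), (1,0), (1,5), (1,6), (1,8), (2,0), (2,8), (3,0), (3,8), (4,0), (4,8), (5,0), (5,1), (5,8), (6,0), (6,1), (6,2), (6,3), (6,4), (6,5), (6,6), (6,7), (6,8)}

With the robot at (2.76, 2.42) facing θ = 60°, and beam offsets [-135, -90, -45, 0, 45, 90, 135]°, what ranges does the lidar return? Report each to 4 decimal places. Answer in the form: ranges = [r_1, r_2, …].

ranges = [1.4701, 2.5865, 3.3543, 6.4432, 2.9364, 2.0323, 1.8221]

beam 1: φ=-135°, α=285°
  d=(0.2588,-0.9659)  start (2,2)  tX=0.9273 tY=0.4348  stride 1/|dx|=3.8637 1/|dy|=1.0353
    cross y-line → (2,1), t=0.4348
    cross x-line → (3,1), t=0.9273
    cross y-line → (3,0), t=1.4701 (wall)
  → r_1 = 1.4701
beam 2: φ=-90°, α=330°
  d=(0.8660,-0.5000)  start (2,2)  tX=0.2771 tY=0.8400  stride 1/|dx|=1.1547 1/|dy|=2.0000
    cross x-line → (3,2), t=0.2771
    cross y-line → (3,1), t=0.8400
    cross x-line → (4,1), t=1.4318
    cross x-line → (5,1), t=2.5865 (wall)
  → r_2 = 2.5865
beam 3: φ=-45°, α=15°
  d=(0.9659,0.2588)  start (2,2)  tX=0.2485 tY=2.2409  stride 1/|dx|=1.0353 1/|dy|=3.8637
    cross x-line → (3,2), t=0.2485
    cross x-line → (4,2), t=1.2837
    cross y-line → (4,3), t=2.2409
    cross x-line → (5,3), t=2.3190
    cross x-line → (6,3), t=3.3543 (wall)
  → r_3 = 3.3543
beam 4: φ=0°, α=60°
  d=(0.5000,0.8660)  start (2,2)  tX=0.4800 tY=0.6697  stride 1/|dx|=2.0000 1/|dy|=1.1547
    cross x-line → (3,2), t=0.4800
    cross y-line → (3,3), t=0.6697
    cross y-line → (3,4), t=1.8244
    cross x-line → (4,4), t=2.4800
    cross y-line → (4,5), t=2.9791
    cross y-line → (4,6), t=4.1338
    cross x-line → (5,6), t=4.4800
    cross y-line → (5,7), t=5.2885
    cross y-line → (5,8), t=6.4432 (wall)
  → r_4 = 6.4432
beam 5: φ=45°, α=105°
  d=(-0.2588,0.9659)  start (2,2)  tX=2.9364 tY=0.6005  stride 1/|dx|=3.8637 1/|dy|=1.0353
    cross y-line → (2,3), t=0.6005
    cross y-line → (2,4), t=1.6357
    cross y-line → (2,5), t=2.6710
    cross x-line → (1,5), t=2.9364 (wall)
  → r_5 = 2.9364
beam 6: φ=90°, α=150°
  d=(-0.8660,0.5000)  start (2,2)  tX=0.8776 tY=1.1600  stride 1/|dx|=1.1547 1/|dy|=2.0000
    cross x-line → (1,2), t=0.8776
    cross y-line → (1,3), t=1.1600
    cross x-line → (0,3), t=2.0323 (wall)
  → r_6 = 2.0323
beam 7: φ=135°, α=195°
  d=(-0.9659,-0.2588)  start (2,2)  tX=0.7868 tY=1.6228  stride 1/|dx|=1.0353 1/|dy|=3.8637
    cross x-line → (1,2), t=0.7868
    cross y-line → (1,1), t=1.6228
    cross x-line → (0,1), t=1.8221 (wall)
  → r_7 = 1.8221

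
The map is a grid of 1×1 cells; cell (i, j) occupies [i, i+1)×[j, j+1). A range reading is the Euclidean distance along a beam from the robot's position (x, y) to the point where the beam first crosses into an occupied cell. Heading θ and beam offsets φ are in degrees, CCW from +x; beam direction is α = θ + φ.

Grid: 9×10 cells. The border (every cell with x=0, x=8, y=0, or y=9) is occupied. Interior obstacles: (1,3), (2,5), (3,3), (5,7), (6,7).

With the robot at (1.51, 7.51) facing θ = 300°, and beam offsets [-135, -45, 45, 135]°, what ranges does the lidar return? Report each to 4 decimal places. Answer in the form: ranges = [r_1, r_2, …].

ranges = [0.5280, 1.9705, 6.7189, 1.5426]

beam 1: φ=-135°, α=165°
  cosα=-0.9659 sinα=0.2588 | (1,7) | tMaxX 0.5280 tMaxY 1.8932 | tΔX 1.0353 tΔY 3.8637
    t=0.5280 [x] (0,7) — stop
  → r_1 = 0.5280
beam 2: φ=-45°, α=255°
  cosα=-0.2588 sinα=-0.9659 | (1,7) | tMaxX 1.9705 tMaxY 0.5280 | tΔX 3.8637 tΔY 1.0353
    t=0.5280 [y] (1,6)
    t=1.5633 [y] (1,5)
    t=1.9705 [x] (0,5) — stop
  → r_2 = 1.9705
beam 3: φ=45°, α=345°
  cosα=0.9659 sinα=-0.2588 | (1,7) | tMaxX 0.5073 tMaxY 1.9705 | tΔX 1.0353 tΔY 3.8637
    t=0.5073 [x] (2,7)
    t=1.5426 [x] (3,7)
    t=1.9705 [y] (3,6)
    t=2.5778 [x] (4,6)
    t=3.6131 [x] (5,6)
    t=4.6484 [x] (6,6)
    t=5.6837 [x] (7,6)
    t=5.8342 [y] (7,5)
    t=6.7189 [x] (8,5) — stop
  → r_3 = 6.7189
beam 4: φ=135°, α=75°
  cosα=0.2588 sinα=0.9659 | (1,7) | tMaxX 1.8932 tMaxY 0.5073 | tΔX 3.8637 tΔY 1.0353
    t=0.5073 [y] (1,8)
    t=1.5426 [y] (1,9) — stop
  → r_4 = 1.5426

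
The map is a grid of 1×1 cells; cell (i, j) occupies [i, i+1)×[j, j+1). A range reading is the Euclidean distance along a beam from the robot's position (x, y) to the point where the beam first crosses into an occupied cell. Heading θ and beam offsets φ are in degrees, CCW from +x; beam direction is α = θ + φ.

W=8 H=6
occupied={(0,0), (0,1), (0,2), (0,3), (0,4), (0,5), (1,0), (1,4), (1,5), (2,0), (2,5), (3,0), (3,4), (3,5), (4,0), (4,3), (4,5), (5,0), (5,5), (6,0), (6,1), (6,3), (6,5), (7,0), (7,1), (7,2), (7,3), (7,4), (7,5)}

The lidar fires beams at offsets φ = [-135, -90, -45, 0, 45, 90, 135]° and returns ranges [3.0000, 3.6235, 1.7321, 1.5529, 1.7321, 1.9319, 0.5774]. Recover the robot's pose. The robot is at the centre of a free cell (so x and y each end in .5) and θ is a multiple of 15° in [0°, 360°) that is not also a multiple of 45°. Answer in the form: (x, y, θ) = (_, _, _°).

(x, y, θ) = (4.5, 2.5, 285°)

Candidates: 19 free-cell centres × 16 headings = 304 poses. Raycast each; keep the one whose scan matches to 4 dp.
  (6.5, 4.5, 330°): beam 1 = 1.9319 ≠ 3.0000 ✗
  (5.5, 1.5, 195°): beam 1 = 1.7321 ≠ 3.0000 ✗
  (4.5, 1.5, 330°): beam 1 = 1.9319 ≠ 3.0000 ✗
  (5.5, 4.5, 105°): beam 1 = 1.0000 ≠ 3.0000 ✗
  …
  (4.5, 2.5, 285°): r_1=3.0000, r_2=3.6235, r_3=1.7321, r_4=1.5529, r_5=1.7321, r_6=1.9319, r_7=0.5774 — all match ✓
No second candidate reproduces the full scan.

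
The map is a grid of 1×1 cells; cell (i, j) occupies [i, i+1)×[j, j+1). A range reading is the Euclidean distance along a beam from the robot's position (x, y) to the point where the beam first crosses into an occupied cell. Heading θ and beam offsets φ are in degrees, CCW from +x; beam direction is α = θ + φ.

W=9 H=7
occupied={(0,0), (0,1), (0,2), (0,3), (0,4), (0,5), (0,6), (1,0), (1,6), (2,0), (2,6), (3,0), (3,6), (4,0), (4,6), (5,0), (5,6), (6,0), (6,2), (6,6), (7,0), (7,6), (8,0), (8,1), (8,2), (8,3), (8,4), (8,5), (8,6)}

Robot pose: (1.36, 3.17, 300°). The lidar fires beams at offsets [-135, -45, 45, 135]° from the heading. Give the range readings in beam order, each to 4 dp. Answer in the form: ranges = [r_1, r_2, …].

beam 1: φ=-135°, α=165°
  cosα=-0.9659 sinα=0.2588 | (1,3) | tMaxX 0.3727 tMaxY 3.2069 | tΔX 1.0353 tΔY 3.8637
    t=0.3727 [x] (0,3) — stop
  → r_1 = 0.3727
beam 2: φ=-45°, α=255°
  cosα=-0.2588 sinα=-0.9659 | (1,3) | tMaxX 1.3909 tMaxY 0.1760 | tΔX 3.8637 tΔY 1.0353
    t=0.1760 [y] (1,2)
    t=1.2113 [y] (1,1)
    t=1.3909 [x] (0,1) — stop
  → r_2 = 1.3909
beam 3: φ=45°, α=345°
  cosα=0.9659 sinα=-0.2588 | (1,3) | tMaxX 0.6626 tMaxY 0.6568 | tΔX 1.0353 tΔY 3.8637
    t=0.6568 [y] (1,2)
    t=0.6626 [x] (2,2)
    t=1.6979 [x] (3,2)
    t=2.7331 [x] (4,2)
    t=3.7684 [x] (5,2)
    t=4.5205 [y] (5,1)
    t=4.8037 [x] (6,1)
    t=5.8390 [x] (7,1)
    t=6.8742 [x] (8,1) — stop
  → r_3 = 6.8742
beam 4: φ=135°, α=75°
  cosα=0.2588 sinα=0.9659 | (1,3) | tMaxX 2.4728 tMaxY 0.8593 | tΔX 3.8637 tΔY 1.0353
    t=0.8593 [y] (1,4)
    t=1.8946 [y] (1,5)
    t=2.4728 [x] (2,5)
    t=2.9298 [y] (2,6) — stop
  → r_4 = 2.9298

ranges = [0.3727, 1.3909, 6.8742, 2.9298]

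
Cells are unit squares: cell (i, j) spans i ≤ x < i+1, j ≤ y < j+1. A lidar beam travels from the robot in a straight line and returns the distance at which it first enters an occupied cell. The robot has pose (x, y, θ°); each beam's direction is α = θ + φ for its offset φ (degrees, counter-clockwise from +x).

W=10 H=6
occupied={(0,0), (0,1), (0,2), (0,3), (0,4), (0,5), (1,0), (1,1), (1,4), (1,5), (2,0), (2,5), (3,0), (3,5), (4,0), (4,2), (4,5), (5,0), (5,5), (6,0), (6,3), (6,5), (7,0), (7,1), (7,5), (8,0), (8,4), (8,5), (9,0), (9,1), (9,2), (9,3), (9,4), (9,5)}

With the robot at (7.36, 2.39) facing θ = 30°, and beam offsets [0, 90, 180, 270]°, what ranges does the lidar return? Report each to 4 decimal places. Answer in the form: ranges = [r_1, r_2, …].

beam 1: φ=0°, α=30°
  direction (0.8660, 0.5000); cell (7,2); t to first gridline: x 0.7390, y 1.2200 (then +1.1547 / +2.0000)
    (8,2) via x @ 0.7390
    (8,3) via y @ 1.2200
    (9,3) via x @ 1.8937  # hit
  → r_1 = 1.8937
beam 2: φ=90°, α=120°
  direction (-0.5000, 0.8660); cell (7,2); t to first gridline: x 0.7200, y 0.7044 (then +2.0000 / +1.1547)
    (7,3) via y @ 0.7044
    (6,3) via x @ 0.7200  # hit
  → r_2 = 0.7200
beam 3: φ=180°, α=210°
  direction (-0.8660, -0.5000); cell (7,2); t to first gridline: x 0.4157, y 0.7800 (then +1.1547 / +2.0000)
    (6,2) via x @ 0.4157
    (6,1) via y @ 0.7800
    (5,1) via x @ 1.5704
    (4,1) via x @ 2.7251
    (4,0) via y @ 2.7800  # hit
  → r_3 = 2.7800
beam 4: φ=270°, α=300°
  direction (0.5000, -0.8660); cell (7,2); t to first gridline: x 1.2800, y 0.4503 (then +2.0000 / +1.1547)
    (7,1) via y @ 0.4503  # hit
  → r_4 = 0.4503

ranges = [1.8937, 0.7200, 2.7800, 0.4503]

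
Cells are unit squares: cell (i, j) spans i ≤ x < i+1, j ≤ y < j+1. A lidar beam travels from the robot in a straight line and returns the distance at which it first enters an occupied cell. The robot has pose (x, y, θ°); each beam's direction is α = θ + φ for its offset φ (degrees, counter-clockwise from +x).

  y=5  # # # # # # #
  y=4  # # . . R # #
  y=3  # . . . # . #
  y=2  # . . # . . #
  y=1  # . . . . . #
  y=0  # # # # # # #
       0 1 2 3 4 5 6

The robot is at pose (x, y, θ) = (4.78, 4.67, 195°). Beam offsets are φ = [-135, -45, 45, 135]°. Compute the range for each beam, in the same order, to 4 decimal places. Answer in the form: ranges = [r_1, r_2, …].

ranges = [0.3811, 0.6600, 0.7736, 0.2540]

beam 1: φ=-135°, α=60°
  dir = (cos 60°, sin 60°) = (0.5000, 0.8660); from cell (4,4)
  next x-line at t=0.4400, next y-line at t=0.3811; Δt_x=2.0000, Δt_y=1.1547
    y: enter (4,5) at t=0.3811 ← occupied
  → r_1 = 0.3811
beam 2: φ=-45°, α=150°
  dir = (cos 150°, sin 150°) = (-0.8660, 0.5000); from cell (4,4)
  next x-line at t=0.9007, next y-line at t=0.6600; Δt_x=1.1547, Δt_y=2.0000
    y: enter (4,5) at t=0.6600 ← occupied
  → r_2 = 0.6600
beam 3: φ=45°, α=240°
  dir = (cos 240°, sin 240°) = (-0.5000, -0.8660); from cell (4,4)
  next x-line at t=1.5600, next y-line at t=0.7736; Δt_x=2.0000, Δt_y=1.1547
    y: enter (4,3) at t=0.7736 ← occupied
  → r_3 = 0.7736
beam 4: φ=135°, α=330°
  dir = (cos 330°, sin 330°) = (0.8660, -0.5000); from cell (4,4)
  next x-line at t=0.2540, next y-line at t=1.3400; Δt_x=1.1547, Δt_y=2.0000
    x: enter (5,4) at t=0.2540 ← occupied
  → r_4 = 0.2540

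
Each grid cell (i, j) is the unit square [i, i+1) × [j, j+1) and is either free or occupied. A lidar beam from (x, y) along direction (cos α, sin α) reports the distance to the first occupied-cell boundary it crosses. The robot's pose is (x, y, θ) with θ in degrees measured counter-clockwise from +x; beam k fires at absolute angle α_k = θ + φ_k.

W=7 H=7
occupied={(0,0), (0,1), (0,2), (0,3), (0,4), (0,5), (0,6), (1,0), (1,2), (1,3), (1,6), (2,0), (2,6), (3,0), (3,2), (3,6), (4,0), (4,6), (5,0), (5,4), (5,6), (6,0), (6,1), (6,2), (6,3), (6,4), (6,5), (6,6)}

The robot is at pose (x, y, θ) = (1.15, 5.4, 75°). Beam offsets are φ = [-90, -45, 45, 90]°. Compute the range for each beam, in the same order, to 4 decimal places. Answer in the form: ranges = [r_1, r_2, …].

ranges = [3.9858, 1.2000, 0.3000, 0.1553]

beam 1: φ=-90°, α=345°
  cosα=0.9659 sinα=-0.2588 | (1,5) | tMaxX 0.8800 tMaxY 1.5455 | tΔX 1.0353 tΔY 3.8637
    t=0.8800 [x] (2,5)
    t=1.5455 [y] (2,4)
    t=1.9153 [x] (3,4)
    t=2.9505 [x] (4,4)
    t=3.9858 [x] (5,4) — stop
  → r_1 = 3.9858
beam 2: φ=-45°, α=30°
  cosα=0.8660 sinα=0.5000 | (1,5) | tMaxX 0.9815 tMaxY 1.2000 | tΔX 1.1547 tΔY 2.0000
    t=0.9815 [x] (2,5)
    t=1.2000 [y] (2,6) — stop
  → r_2 = 1.2000
beam 3: φ=45°, α=120°
  cosα=-0.5000 sinα=0.8660 | (1,5) | tMaxX 0.3000 tMaxY 0.6928 | tΔX 2.0000 tΔY 1.1547
    t=0.3000 [x] (0,5) — stop
  → r_3 = 0.3000
beam 4: φ=90°, α=165°
  cosα=-0.9659 sinα=0.2588 | (1,5) | tMaxX 0.1553 tMaxY 2.3182 | tΔX 1.0353 tΔY 3.8637
    t=0.1553 [x] (0,5) — stop
  → r_4 = 0.1553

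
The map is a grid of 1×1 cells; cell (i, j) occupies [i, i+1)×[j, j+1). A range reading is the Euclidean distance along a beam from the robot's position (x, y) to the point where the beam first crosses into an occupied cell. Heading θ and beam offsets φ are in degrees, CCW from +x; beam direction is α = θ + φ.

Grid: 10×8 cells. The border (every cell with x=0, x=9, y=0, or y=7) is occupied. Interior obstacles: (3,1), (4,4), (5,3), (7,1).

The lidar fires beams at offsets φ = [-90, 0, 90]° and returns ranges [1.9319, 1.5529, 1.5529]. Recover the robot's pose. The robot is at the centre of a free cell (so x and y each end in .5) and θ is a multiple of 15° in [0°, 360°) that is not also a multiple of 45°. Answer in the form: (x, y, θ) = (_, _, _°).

(x, y, θ) = (2.5, 5.5, 75°)

Candidates: 44 free-cell centres × 16 headings = 704 poses. Raycast each; keep the one whose scan matches to 4 dp.
  (1.5, 6.5, 240°): beam 1 = 0.5774 ≠ 1.9319 ✗
  (3.5, 6.5, 255°): beam 2 = 5.6940 ≠ 1.5529 ✗
  (3.5, 6.5, 60°): beam 1 = 6.3509 ≠ 1.9319 ✗
  (5.5, 5.5, 75°): beam 1 = 3.6235 ≠ 1.9319 ✗
  …
  (2.5, 5.5, 75°): r_1=1.9319, r_2=1.5529, r_3=1.5529 — all match ✓
Unique over the lattice → pose = (2.5, 5.5, 75°).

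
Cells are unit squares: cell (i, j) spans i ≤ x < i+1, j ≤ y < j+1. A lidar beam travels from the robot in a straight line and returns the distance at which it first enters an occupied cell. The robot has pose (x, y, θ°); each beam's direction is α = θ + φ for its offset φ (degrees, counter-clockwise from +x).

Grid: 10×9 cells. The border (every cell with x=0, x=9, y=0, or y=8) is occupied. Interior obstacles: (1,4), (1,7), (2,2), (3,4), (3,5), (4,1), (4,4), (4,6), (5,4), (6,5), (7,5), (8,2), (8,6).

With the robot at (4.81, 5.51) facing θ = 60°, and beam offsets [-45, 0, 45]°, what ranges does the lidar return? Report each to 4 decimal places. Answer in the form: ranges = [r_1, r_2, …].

beam 1: φ=-45°, α=15°
  d=(0.9659,0.2588)  start (4,5)  tX=0.1967 tY=1.8932  stride 1/|dx|=1.0353 1/|dy|=3.8637
    cross x-line → (5,5), t=0.1967
    cross x-line → (6,5), t=1.2320 (wall)
  → r_1 = 1.2320
beam 2: φ=0°, α=60°
  d=(0.5000,0.8660)  start (4,5)  tX=0.3800 tY=0.5658  stride 1/|dx|=2.0000 1/|dy|=1.1547
    cross x-line → (5,5), t=0.3800
    cross y-line → (5,6), t=0.5658
    cross y-line → (5,7), t=1.7205
    cross x-line → (6,7), t=2.3800
    cross y-line → (6,8), t=2.8752 (wall)
  → r_2 = 2.8752
beam 3: φ=45°, α=105°
  d=(-0.2588,0.9659)  start (4,5)  tX=3.1296 tY=0.5073  stride 1/|dx|=3.8637 1/|dy|=1.0353
    cross y-line → (4,6), t=0.5073 (wall)
  → r_3 = 0.5073

ranges = [1.2320, 2.8752, 0.5073]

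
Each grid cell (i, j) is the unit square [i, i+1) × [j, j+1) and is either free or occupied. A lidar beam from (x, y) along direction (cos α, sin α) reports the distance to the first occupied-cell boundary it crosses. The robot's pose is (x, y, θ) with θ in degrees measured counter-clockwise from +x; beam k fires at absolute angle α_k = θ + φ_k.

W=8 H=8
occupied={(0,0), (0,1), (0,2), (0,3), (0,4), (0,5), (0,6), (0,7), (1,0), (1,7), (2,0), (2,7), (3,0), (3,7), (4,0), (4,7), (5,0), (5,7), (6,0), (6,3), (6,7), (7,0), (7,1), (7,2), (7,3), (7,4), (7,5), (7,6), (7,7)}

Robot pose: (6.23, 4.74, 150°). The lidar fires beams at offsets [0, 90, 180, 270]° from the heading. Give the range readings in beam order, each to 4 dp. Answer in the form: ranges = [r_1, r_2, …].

ranges = [4.5200, 4.3186, 0.8891, 1.5400]

beam 1: φ=0°, α=150°
  d=(-0.8660,0.5000)  start (6,4)  tX=0.2656 tY=0.5200  stride 1/|dx|=1.1547 1/|dy|=2.0000
    cross x-line → (5,4), t=0.2656
    cross y-line → (5,5), t=0.5200
    cross x-line → (4,5), t=1.4203
    cross y-line → (4,6), t=2.5200
    cross x-line → (3,6), t=2.5750
    cross x-line → (2,6), t=3.7297
    cross y-line → (2,7), t=4.5200 (wall)
  → r_1 = 4.5200
beam 2: φ=90°, α=240°
  d=(-0.5000,-0.8660)  start (6,4)  tX=0.4600 tY=0.8545  stride 1/|dx|=2.0000 1/|dy|=1.1547
    cross x-line → (5,4), t=0.4600
    cross y-line → (5,3), t=0.8545
    cross y-line → (5,2), t=2.0092
    cross x-line → (4,2), t=2.4600
    cross y-line → (4,1), t=3.1639
    cross y-line → (4,0), t=4.3186 (wall)
  → r_2 = 4.3186
beam 3: φ=180°, α=330°
  d=(0.8660,-0.5000)  start (6,4)  tX=0.8891 tY=1.4800  stride 1/|dx|=1.1547 1/|dy|=2.0000
    cross x-line → (7,4), t=0.8891 (wall)
  → r_3 = 0.8891
beam 4: φ=270°, α=60°
  d=(0.5000,0.8660)  start (6,4)  tX=1.5400 tY=0.3002  stride 1/|dx|=2.0000 1/|dy|=1.1547
    cross y-line → (6,5), t=0.3002
    cross y-line → (6,6), t=1.4549
    cross x-line → (7,6), t=1.5400 (wall)
  → r_4 = 1.5400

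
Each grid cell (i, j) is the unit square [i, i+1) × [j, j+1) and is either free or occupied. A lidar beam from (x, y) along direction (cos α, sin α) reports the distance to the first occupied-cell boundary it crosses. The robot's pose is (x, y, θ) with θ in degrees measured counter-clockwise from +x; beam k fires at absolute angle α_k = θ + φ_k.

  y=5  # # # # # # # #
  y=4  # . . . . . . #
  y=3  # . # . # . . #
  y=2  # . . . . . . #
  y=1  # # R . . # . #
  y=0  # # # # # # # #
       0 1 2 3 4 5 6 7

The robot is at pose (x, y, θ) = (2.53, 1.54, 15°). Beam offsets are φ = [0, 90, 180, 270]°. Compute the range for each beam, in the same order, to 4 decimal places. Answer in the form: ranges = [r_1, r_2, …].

beam 1: φ=0°, α=15°
  dir = (cos 15°, sin 15°) = (0.9659, 0.2588); from cell (2,1)
  next x-line at t=0.4866, next y-line at t=1.7773; Δt_x=1.0353, Δt_y=3.8637
    x: enter (3,1) at t=0.4866
    x: enter (4,1) at t=1.5219
    y: enter (4,2) at t=1.7773
    x: enter (5,2) at t=2.5571
    x: enter (6,2) at t=3.5924
    x: enter (7,2) at t=4.6277 ← occupied
  → r_1 = 4.6277
beam 2: φ=90°, α=105°
  dir = (cos 105°, sin 105°) = (-0.2588, 0.9659); from cell (2,1)
  next x-line at t=2.0478, next y-line at t=0.4762; Δt_x=3.8637, Δt_y=1.0353
    y: enter (2,2) at t=0.4762
    y: enter (2,3) at t=1.5115 ← occupied
  → r_2 = 1.5115
beam 3: φ=180°, α=195°
  dir = (cos 195°, sin 195°) = (-0.9659, -0.2588); from cell (2,1)
  next x-line at t=0.5487, next y-line at t=2.0864; Δt_x=1.0353, Δt_y=3.8637
    x: enter (1,1) at t=0.5487 ← occupied
  → r_3 = 0.5487
beam 4: φ=270°, α=285°
  dir = (cos 285°, sin 285°) = (0.2588, -0.9659); from cell (2,1)
  next x-line at t=1.8159, next y-line at t=0.5590; Δt_x=3.8637, Δt_y=1.0353
    y: enter (2,0) at t=0.5590 ← occupied
  → r_4 = 0.5590

ranges = [4.6277, 1.5115, 0.5487, 0.5590]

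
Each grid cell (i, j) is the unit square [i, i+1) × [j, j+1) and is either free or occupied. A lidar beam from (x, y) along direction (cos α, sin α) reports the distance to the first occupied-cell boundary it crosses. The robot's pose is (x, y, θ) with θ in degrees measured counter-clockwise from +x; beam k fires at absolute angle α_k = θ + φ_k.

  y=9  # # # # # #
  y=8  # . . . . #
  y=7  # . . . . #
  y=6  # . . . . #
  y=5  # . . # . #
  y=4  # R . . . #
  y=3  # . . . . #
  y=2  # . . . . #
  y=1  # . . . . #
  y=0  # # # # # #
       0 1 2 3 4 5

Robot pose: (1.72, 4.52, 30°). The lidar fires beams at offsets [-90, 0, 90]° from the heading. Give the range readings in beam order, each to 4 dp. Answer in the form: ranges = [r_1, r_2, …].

ranges = [4.0645, 1.4780, 1.4400]

beam 1: φ=-90°, α=300°
  direction (0.5000, -0.8660); cell (1,4); t to first gridline: x 0.5600, y 0.6004 (then +2.0000 / +1.1547)
    (2,4) via x @ 0.5600
    (2,3) via y @ 0.6004
    (2,2) via y @ 1.7551
    (3,2) via x @ 2.5600
    (3,1) via y @ 2.9098
    (3,0) via y @ 4.0645  # hit
  → r_1 = 4.0645
beam 2: φ=0°, α=30°
  direction (0.8660, 0.5000); cell (1,4); t to first gridline: x 0.3233, y 0.9600 (then +1.1547 / +2.0000)
    (2,4) via x @ 0.3233
    (2,5) via y @ 0.9600
    (3,5) via x @ 1.4780  # hit
  → r_2 = 1.4780
beam 3: φ=90°, α=120°
  direction (-0.5000, 0.8660); cell (1,4); t to first gridline: x 1.4400, y 0.5543 (then +2.0000 / +1.1547)
    (1,5) via y @ 0.5543
    (0,5) via x @ 1.4400  # hit
  → r_3 = 1.4400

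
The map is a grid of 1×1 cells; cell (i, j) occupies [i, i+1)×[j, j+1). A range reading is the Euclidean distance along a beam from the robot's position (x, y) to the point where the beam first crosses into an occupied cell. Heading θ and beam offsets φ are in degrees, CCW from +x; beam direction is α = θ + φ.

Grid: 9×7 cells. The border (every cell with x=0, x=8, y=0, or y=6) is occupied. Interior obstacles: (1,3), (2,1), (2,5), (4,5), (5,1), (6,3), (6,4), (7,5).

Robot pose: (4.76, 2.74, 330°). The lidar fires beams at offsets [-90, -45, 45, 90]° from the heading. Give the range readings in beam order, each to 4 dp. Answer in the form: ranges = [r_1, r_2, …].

ranges = [2.0092, 0.9273, 1.2837, 2.4800]

beam 1: φ=-90°, α=240°
  d=(-0.5000,-0.8660)  start (4,2)  tX=1.5200 tY=0.8545  stride 1/|dx|=2.0000 1/|dy|=1.1547
    cross y-line → (4,1), t=0.8545
    cross x-line → (3,1), t=1.5200
    cross y-line → (3,0), t=2.0092 (wall)
  → r_1 = 2.0092
beam 2: φ=-45°, α=285°
  d=(0.2588,-0.9659)  start (4,2)  tX=0.9273 tY=0.7661  stride 1/|dx|=3.8637 1/|dy|=1.0353
    cross y-line → (4,1), t=0.7661
    cross x-line → (5,1), t=0.9273 (wall)
  → r_2 = 0.9273
beam 3: φ=45°, α=15°
  d=(0.9659,0.2588)  start (4,2)  tX=0.2485 tY=1.0046  stride 1/|dx|=1.0353 1/|dy|=3.8637
    cross x-line → (5,2), t=0.2485
    cross y-line → (5,3), t=1.0046
    cross x-line → (6,3), t=1.2837 (wall)
  → r_3 = 1.2837
beam 4: φ=90°, α=60°
  d=(0.5000,0.8660)  start (4,2)  tX=0.4800 tY=0.3002  stride 1/|dx|=2.0000 1/|dy|=1.1547
    cross y-line → (4,3), t=0.3002
    cross x-line → (5,3), t=0.4800
    cross y-line → (5,4), t=1.4549
    cross x-line → (6,4), t=2.4800 (wall)
  → r_4 = 2.4800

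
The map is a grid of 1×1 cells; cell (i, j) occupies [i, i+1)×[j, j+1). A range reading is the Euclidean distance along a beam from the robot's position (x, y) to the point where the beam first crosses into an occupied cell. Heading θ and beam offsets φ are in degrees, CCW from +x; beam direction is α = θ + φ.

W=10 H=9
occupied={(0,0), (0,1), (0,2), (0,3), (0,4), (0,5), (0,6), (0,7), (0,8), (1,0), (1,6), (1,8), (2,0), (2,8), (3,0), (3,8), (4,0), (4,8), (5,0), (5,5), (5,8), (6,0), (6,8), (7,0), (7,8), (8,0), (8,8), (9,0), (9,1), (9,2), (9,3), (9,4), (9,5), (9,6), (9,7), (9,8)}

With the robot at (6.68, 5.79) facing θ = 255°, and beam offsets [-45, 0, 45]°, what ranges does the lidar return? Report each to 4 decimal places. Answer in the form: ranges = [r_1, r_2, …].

beam 1: φ=-45°, α=210°
  cosα=-0.8660 sinα=-0.5000 | (6,5) | tMaxX 0.7852 tMaxY 1.5800 | tΔX 1.1547 tΔY 2.0000
    t=0.7852 [x] (5,5) — stop
  → r_1 = 0.7852
beam 2: φ=0°, α=255°
  cosα=-0.2588 sinα=-0.9659 | (6,5) | tMaxX 2.6273 tMaxY 0.8179 | tΔX 3.8637 tΔY 1.0353
    t=0.8179 [y] (6,4)
    t=1.8531 [y] (6,3)
    t=2.6273 [x] (5,3)
    t=2.8884 [y] (5,2)
    t=3.9237 [y] (5,1)
    t=4.9590 [y] (5,0) — stop
  → r_2 = 4.9590
beam 3: φ=45°, α=300°
  cosα=0.5000 sinα=-0.8660 | (6,5) | tMaxX 0.6400 tMaxY 0.9122 | tΔX 2.0000 tΔY 1.1547
    t=0.6400 [x] (7,5)
    t=0.9122 [y] (7,4)
    t=2.0669 [y] (7,3)
    t=2.6400 [x] (8,3)
    t=3.2216 [y] (8,2)
    t=4.3763 [y] (8,1)
    t=4.6400 [x] (9,1) — stop
  → r_3 = 4.6400

ranges = [0.7852, 4.9590, 4.6400]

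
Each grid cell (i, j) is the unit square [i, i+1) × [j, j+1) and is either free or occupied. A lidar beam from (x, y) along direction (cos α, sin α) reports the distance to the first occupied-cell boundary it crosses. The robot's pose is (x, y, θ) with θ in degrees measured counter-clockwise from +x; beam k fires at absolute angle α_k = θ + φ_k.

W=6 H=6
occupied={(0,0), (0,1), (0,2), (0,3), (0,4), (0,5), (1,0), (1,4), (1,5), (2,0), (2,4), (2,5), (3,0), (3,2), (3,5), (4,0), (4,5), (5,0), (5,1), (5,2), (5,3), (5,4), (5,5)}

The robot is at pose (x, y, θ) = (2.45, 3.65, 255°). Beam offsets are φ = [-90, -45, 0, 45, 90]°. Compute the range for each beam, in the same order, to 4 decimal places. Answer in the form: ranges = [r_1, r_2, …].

beam 1: φ=-90°, α=165°
  d=(-0.9659,0.2588)  start (2,3)  tX=0.4659 tY=1.3523  stride 1/|dx|=1.0353 1/|dy|=3.8637
    cross x-line → (1,3), t=0.4659
    cross y-line → (1,4), t=1.3523 (wall)
  → r_1 = 1.3523
beam 2: φ=-45°, α=210°
  d=(-0.8660,-0.5000)  start (2,3)  tX=0.5196 tY=1.3000  stride 1/|dx|=1.1547 1/|dy|=2.0000
    cross x-line → (1,3), t=0.5196
    cross y-line → (1,2), t=1.3000
    cross x-line → (0,2), t=1.6743 (wall)
  → r_2 = 1.6743
beam 3: φ=0°, α=255°
  d=(-0.2588,-0.9659)  start (2,3)  tX=1.7387 tY=0.6729  stride 1/|dx|=3.8637 1/|dy|=1.0353
    cross y-line → (2,2), t=0.6729
    cross y-line → (2,1), t=1.7082
    cross x-line → (1,1), t=1.7387
    cross y-line → (1,0), t=2.7435 (wall)
  → r_3 = 2.7435
beam 4: φ=45°, α=300°
  d=(0.5000,-0.8660)  start (2,3)  tX=1.1000 tY=0.7506  stride 1/|dx|=2.0000 1/|dy|=1.1547
    cross y-line → (2,2), t=0.7506
    cross x-line → (3,2), t=1.1000 (wall)
  → r_4 = 1.1000
beam 5: φ=90°, α=345°
  d=(0.9659,-0.2588)  start (2,3)  tX=0.5694 tY=2.5114  stride 1/|dx|=1.0353 1/|dy|=3.8637
    cross x-line → (3,3), t=0.5694
    cross x-line → (4,3), t=1.6047
    cross y-line → (4,2), t=2.5114
    cross x-line → (5,2), t=2.6400 (wall)
  → r_5 = 2.6400

ranges = [1.3523, 1.6743, 2.7435, 1.1000, 2.6400]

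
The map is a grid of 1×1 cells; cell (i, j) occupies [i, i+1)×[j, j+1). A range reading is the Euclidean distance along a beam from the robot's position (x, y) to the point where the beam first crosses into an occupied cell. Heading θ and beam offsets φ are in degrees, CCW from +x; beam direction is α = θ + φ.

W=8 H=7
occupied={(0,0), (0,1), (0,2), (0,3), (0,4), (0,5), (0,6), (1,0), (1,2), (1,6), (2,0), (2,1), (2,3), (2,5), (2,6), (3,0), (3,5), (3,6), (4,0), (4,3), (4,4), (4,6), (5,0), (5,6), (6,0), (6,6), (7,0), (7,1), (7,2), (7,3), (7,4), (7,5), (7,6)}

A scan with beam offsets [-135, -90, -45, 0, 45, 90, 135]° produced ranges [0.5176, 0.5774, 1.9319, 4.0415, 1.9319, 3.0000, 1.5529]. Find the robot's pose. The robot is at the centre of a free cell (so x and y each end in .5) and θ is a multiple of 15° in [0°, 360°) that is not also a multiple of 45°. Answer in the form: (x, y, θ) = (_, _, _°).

The pose lattice has 23·16 = 368 candidates. Test each by forward raycasting.
  (4.5, 5.5, 330°): beam 3 = 0.5176 ≠ 1.9319 ✗
  (6.5, 4.5, 345°): beam 1 = 1.7321 ≠ 0.5176 ✗
  (2.5, 4.5, 75°): beam 1 = 0.5774 ≠ 0.5176 ✗
  (3.5, 2.5, 165°): beam 1 = 1.0000 ≠ 0.5176 ✗
  (2.5, 4.5, 255°): beam 1 = 0.5774 ≠ 0.5176 ✗
  …
  (6.5, 2.5, 120°): r_1=0.5176, r_2=0.5774, r_3=1.9319, r_4=4.0415, r_5=1.9319, r_6=3.0000, r_7=1.5529 — all match ✓
Only this pose fits every beam.

(x, y, θ) = (6.5, 2.5, 120°)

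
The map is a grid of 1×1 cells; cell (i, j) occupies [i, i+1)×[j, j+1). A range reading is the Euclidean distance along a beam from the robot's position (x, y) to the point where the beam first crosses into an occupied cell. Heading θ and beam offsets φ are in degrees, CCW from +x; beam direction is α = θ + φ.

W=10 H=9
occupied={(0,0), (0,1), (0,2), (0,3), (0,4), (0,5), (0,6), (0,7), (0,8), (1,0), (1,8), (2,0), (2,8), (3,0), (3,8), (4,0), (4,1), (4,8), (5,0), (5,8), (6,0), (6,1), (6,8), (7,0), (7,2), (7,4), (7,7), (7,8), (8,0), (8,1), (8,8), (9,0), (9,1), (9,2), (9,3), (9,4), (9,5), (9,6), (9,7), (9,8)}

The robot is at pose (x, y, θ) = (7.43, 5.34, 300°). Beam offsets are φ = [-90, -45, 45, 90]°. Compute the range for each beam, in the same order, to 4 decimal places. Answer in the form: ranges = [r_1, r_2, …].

beam 1: φ=-90°, α=210°
  dir = (cos 210°, sin 210°) = (-0.8660, -0.5000); from cell (7,5)
  next x-line at t=0.4965, next y-line at t=0.6800; Δt_x=1.1547, Δt_y=2.0000
    x: enter (6,5) at t=0.4965
    y: enter (6,4) at t=0.6800
    x: enter (5,4) at t=1.6512
    y: enter (5,3) at t=2.6800
    x: enter (4,3) at t=2.8059
    x: enter (3,3) at t=3.9606
    y: enter (3,2) at t=4.6800
    x: enter (2,2) at t=5.1153
    x: enter (1,2) at t=6.2700
    y: enter (1,1) at t=6.6800
    x: enter (0,1) at t=7.4247 ← occupied
  → r_1 = 7.4247
beam 2: φ=-45°, α=255°
  dir = (cos 255°, sin 255°) = (-0.2588, -0.9659); from cell (7,5)
  next x-line at t=1.6614, next y-line at t=0.3520; Δt_x=3.8637, Δt_y=1.0353
    y: enter (7,4) at t=0.3520 ← occupied
  → r_2 = 0.3520
beam 3: φ=45°, α=345°
  dir = (cos 345°, sin 345°) = (0.9659, -0.2588); from cell (7,5)
  next x-line at t=0.5901, next y-line at t=1.3137; Δt_x=1.0353, Δt_y=3.8637
    x: enter (8,5) at t=0.5901
    y: enter (8,4) at t=1.3137
    x: enter (9,4) at t=1.6254 ← occupied
  → r_3 = 1.6254
beam 4: φ=90°, α=30°
  dir = (cos 30°, sin 30°) = (0.8660, 0.5000); from cell (7,5)
  next x-line at t=0.6582, next y-line at t=1.3200; Δt_x=1.1547, Δt_y=2.0000
    x: enter (8,5) at t=0.6582
    y: enter (8,6) at t=1.3200
    x: enter (9,6) at t=1.8129 ← occupied
  → r_4 = 1.8129

ranges = [7.4247, 0.3520, 1.6254, 1.8129]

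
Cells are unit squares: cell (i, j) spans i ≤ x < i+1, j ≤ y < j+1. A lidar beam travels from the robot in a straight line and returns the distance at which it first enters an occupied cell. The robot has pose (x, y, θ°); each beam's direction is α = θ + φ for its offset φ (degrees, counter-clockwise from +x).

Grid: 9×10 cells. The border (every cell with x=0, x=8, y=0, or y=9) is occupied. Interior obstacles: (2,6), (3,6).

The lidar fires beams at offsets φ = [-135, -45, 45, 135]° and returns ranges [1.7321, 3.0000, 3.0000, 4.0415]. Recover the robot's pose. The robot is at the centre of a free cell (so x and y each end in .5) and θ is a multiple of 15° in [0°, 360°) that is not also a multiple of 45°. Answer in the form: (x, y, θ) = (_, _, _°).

(x, y, θ) = (6.5, 4.5, 105°)

Candidates: 54 free-cell centres × 16 headings = 864 poses. Raycast each; keep the one whose scan matches to 4 dp.
  (1.5, 1.5, 150°): beam 1 = 6.7293 ≠ 1.7321 ✗
  (3.5, 7.5, 210°): beam 1 = 1.5529 ≠ 1.7321 ✗
  (2.5, 5.5, 75°): beam 1 = 5.1962 ≠ 1.7321 ✗
  …
  (6.5, 4.5, 105°): r_1=1.7321, r_2=3.0000, r_3=3.0000, r_4=4.0415 — all match ✓
No second candidate reproduces the full scan.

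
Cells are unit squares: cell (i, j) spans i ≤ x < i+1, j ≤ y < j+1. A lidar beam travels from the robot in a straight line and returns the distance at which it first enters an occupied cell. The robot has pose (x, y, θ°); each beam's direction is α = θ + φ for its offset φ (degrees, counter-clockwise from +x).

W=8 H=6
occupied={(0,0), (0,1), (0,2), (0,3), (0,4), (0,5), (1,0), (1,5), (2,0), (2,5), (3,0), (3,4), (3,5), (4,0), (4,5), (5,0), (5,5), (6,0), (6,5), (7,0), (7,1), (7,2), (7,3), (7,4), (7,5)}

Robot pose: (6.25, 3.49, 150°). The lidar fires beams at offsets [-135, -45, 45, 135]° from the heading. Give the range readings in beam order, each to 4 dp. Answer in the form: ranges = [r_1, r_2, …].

ranges = [0.7765, 1.5633, 5.4352, 2.5778]

beam 1: φ=-135°, α=15°
  dir = (cos 15°, sin 15°) = (0.9659, 0.2588); from cell (6,3)
  next x-line at t=0.7765, next y-line at t=1.9705; Δt_x=1.0353, Δt_y=3.8637
    x: enter (7,3) at t=0.7765 ← occupied
  → r_1 = 0.7765
beam 2: φ=-45°, α=105°
  dir = (cos 105°, sin 105°) = (-0.2588, 0.9659); from cell (6,3)
  next x-line at t=0.9659, next y-line at t=0.5280; Δt_x=3.8637, Δt_y=1.0353
    y: enter (6,4) at t=0.5280
    x: enter (5,4) at t=0.9659
    y: enter (5,5) at t=1.5633 ← occupied
  → r_2 = 1.5633
beam 3: φ=45°, α=195°
  dir = (cos 195°, sin 195°) = (-0.9659, -0.2588); from cell (6,3)
  next x-line at t=0.2588, next y-line at t=1.8932; Δt_x=1.0353, Δt_y=3.8637
    x: enter (5,3) at t=0.2588
    x: enter (4,3) at t=1.2941
    y: enter (4,2) at t=1.8932
    x: enter (3,2) at t=2.3294
    x: enter (2,2) at t=3.3646
    x: enter (1,2) at t=4.3999
    x: enter (0,2) at t=5.4352 ← occupied
  → r_3 = 5.4352
beam 4: φ=135°, α=285°
  dir = (cos 285°, sin 285°) = (0.2588, -0.9659); from cell (6,3)
  next x-line at t=2.8978, next y-line at t=0.5073; Δt_x=3.8637, Δt_y=1.0353
    y: enter (6,2) at t=0.5073
    y: enter (6,1) at t=1.5426
    y: enter (6,0) at t=2.5778 ← occupied
  → r_4 = 2.5778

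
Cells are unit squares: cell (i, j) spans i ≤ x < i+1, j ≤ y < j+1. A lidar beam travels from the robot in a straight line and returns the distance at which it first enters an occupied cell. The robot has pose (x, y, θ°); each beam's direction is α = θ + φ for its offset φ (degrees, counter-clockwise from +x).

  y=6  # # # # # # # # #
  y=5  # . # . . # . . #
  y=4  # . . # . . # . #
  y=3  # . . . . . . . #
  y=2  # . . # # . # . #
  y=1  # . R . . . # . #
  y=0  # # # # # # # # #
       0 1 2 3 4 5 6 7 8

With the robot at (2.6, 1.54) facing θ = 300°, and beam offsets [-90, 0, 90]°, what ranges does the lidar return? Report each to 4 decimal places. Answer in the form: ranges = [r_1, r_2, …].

beam 1: φ=-90°, α=210°
  cosα=-0.8660 sinα=-0.5000 | (2,1) | tMaxX 0.6928 tMaxY 1.0800 | tΔX 1.1547 tΔY 2.0000
    t=0.6928 [x] (1,1)
    t=1.0800 [y] (1,0) — stop
  → r_1 = 1.0800
beam 2: φ=0°, α=300°
  cosα=0.5000 sinα=-0.8660 | (2,1) | tMaxX 0.8000 tMaxY 0.6235 | tΔX 2.0000 tΔY 1.1547
    t=0.6235 [y] (2,0) — stop
  → r_2 = 0.6235
beam 3: φ=90°, α=30°
  cosα=0.8660 sinα=0.5000 | (2,1) | tMaxX 0.4619 tMaxY 0.9200 | tΔX 1.1547 tΔY 2.0000
    t=0.4619 [x] (3,1)
    t=0.9200 [y] (3,2) — stop
  → r_3 = 0.9200

ranges = [1.0800, 0.6235, 0.9200]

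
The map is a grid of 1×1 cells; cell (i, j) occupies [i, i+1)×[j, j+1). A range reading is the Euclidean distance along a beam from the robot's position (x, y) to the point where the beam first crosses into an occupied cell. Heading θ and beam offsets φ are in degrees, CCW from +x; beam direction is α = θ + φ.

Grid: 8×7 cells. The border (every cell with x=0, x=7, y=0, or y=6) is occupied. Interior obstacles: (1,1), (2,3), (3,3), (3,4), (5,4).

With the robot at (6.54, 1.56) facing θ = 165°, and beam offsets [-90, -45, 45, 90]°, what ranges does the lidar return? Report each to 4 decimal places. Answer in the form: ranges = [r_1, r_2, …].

ranges = [1.7773, 2.8175, 1.1200, 0.5798]

beam 1: φ=-90°, α=75°
  dir = (cos 75°, sin 75°) = (0.2588, 0.9659); from cell (6,1)
  next x-line at t=1.7773, next y-line at t=0.4555; Δt_x=3.8637, Δt_y=1.0353
    y: enter (6,2) at t=0.4555
    y: enter (6,3) at t=1.4908
    x: enter (7,3) at t=1.7773 ← occupied
  → r_1 = 1.7773
beam 2: φ=-45°, α=120°
  dir = (cos 120°, sin 120°) = (-0.5000, 0.8660); from cell (6,1)
  next x-line at t=1.0800, next y-line at t=0.5081; Δt_x=2.0000, Δt_y=1.1547
    y: enter (6,2) at t=0.5081
    x: enter (5,2) at t=1.0800
    y: enter (5,3) at t=1.6628
    y: enter (5,4) at t=2.8175 ← occupied
  → r_2 = 2.8175
beam 3: φ=45°, α=210°
  dir = (cos 210°, sin 210°) = (-0.8660, -0.5000); from cell (6,1)
  next x-line at t=0.6235, next y-line at t=1.1200; Δt_x=1.1547, Δt_y=2.0000
    x: enter (5,1) at t=0.6235
    y: enter (5,0) at t=1.1200 ← occupied
  → r_3 = 1.1200
beam 4: φ=90°, α=255°
  dir = (cos 255°, sin 255°) = (-0.2588, -0.9659); from cell (6,1)
  next x-line at t=2.0864, next y-line at t=0.5798; Δt_x=3.8637, Δt_y=1.0353
    y: enter (6,0) at t=0.5798 ← occupied
  → r_4 = 0.5798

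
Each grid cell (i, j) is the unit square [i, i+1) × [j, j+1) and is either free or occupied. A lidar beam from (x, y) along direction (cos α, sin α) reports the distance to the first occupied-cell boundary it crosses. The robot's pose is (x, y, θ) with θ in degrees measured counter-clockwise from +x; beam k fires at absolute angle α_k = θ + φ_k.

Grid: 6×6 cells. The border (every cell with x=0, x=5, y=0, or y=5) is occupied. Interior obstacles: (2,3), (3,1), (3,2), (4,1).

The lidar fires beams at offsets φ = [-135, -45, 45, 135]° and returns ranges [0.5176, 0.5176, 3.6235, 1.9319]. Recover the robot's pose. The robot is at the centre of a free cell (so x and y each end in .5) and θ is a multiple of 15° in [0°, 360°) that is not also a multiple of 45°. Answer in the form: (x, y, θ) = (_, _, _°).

The pose lattice has 12·16 = 192 candidates. Test each by forward raycasting.
  (1.5, 2.5, 255°): beam 1 = 1.0000 ≠ 0.5176 ✗
  (4.5, 2.5, 120°): beam 2 = 1.9319 ≠ 0.5176 ✗
  (1.5, 2.5, 15°): beam 1 = 1.0000 ≠ 0.5176 ✗
  (1.5, 2.5, 150°): beam 1 = 1.5529 ≠ 0.5176 ✗
  …
  (1.5, 4.5, 240°): r_1=0.5176, r_2=0.5176, r_3=3.6235, r_4=1.9319 — all match ✓
No second candidate reproduces the full scan.

(x, y, θ) = (1.5, 4.5, 240°)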